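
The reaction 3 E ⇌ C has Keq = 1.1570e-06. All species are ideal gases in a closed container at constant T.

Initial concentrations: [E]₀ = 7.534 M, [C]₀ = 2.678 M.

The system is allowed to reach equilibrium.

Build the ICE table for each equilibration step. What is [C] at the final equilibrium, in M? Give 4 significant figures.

[C]_eq = 0.004354 M

Q₀ = 0.006262 vs Keq = 1.1570e-06 ⇒ Q>K, reverse
Step 1:
                  E         C
  I           7.534     2.678
  C           8.021    -2.674
  E           15.55  0.004354
  solve Keq expr → x = -2.674; check Q = 1.1570e-06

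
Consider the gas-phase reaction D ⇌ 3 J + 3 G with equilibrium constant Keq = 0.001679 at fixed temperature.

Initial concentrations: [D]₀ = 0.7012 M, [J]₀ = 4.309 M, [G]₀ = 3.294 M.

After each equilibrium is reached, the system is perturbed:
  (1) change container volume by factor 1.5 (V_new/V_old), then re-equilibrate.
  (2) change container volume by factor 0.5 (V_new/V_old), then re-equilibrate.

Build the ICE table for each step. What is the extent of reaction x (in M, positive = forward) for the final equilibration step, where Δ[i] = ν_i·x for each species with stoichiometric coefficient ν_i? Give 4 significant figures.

Q₀ = 4078 vs Keq = 0.001679 ⇒ Q>K, reverse
Step 1:
                   D          J          G
  I           0.7012      4.309      3.294
  C            1.056     -3.168     -3.168
  E            1.757      1.141     0.1257
  solve Keq expr → x = -1.056; check Q = 0.001679
Then change container volume by factor 1.5 (V_new/V_old).
Step 2:
                   D          J          G
  I            1.172     0.7605    0.08382
  C         -0.02223    0.06669    0.06669
  E            1.149     0.8272     0.1505
  solve Keq expr → x = 0.02223; check Q = 0.001679
Then change container volume by factor 0.5 (V_new/V_old).
Step 3:
                   D          J          G
  I            2.299      1.654      0.301
  C          0.06424    -0.1927    -0.1927
  E            2.363      1.462     0.1083
  solve Keq expr → x = -0.06424; check Q = 0.001679

x = -0.06424 M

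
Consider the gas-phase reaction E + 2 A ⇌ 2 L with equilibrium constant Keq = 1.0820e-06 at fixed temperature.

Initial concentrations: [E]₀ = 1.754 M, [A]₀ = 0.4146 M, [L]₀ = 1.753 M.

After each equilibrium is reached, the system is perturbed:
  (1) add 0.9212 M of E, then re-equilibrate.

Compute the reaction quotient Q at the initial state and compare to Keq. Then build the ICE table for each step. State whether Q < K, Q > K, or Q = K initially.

Q₀ = 10.19; Q > K (proceeds reverse)

Q₀ = 10.19 vs Keq = 1.0820e-06 ⇒ Q>K, reverse
Step 1:
                    E           A           L
  I             1.754      0.4146       1.753
  C            0.8747       1.749      -1.749
  E             2.629       2.164    0.003649
  solve Keq expr → x = -0.8747; check Q = 1.0820e-06
Then add 0.9212 M of E.
Step 2:
                    E           A           L
  I              3.55       2.164    0.003649
  C       -2.9510e-04 -5.9019e-04  5.9019e-04
  E              3.55       2.163     0.00424
  solve Keq expr → x = 2.9510e-04; check Q = 1.0820e-06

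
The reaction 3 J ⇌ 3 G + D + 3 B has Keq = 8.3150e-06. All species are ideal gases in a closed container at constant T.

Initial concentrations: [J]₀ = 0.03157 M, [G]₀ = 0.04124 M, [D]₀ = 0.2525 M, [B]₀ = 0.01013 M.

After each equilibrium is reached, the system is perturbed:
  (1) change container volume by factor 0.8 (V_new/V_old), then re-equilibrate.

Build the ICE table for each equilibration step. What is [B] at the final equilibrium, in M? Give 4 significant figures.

Q₀ = 5.8509e-07 vs Keq = 8.3150e-06 ⇒ Q<K, forward
Step 1:
                  J         G         D         B
  I         0.03157   0.04124    0.2525   0.01013
  C       -0.006576  0.006576  0.002192  0.006576
  E         0.02499   0.04782    0.2547   0.01671
  solve Keq expr → x = 0.002192; check Q = 8.3150e-06
Then change container volume by factor 0.8 (V_new/V_old).
Step 2:
                  J         G         D         B
  I         0.03124   0.05977    0.3184   0.02088
  C        0.002983 -0.002983 -9.9419e-04 -0.002983
  E         0.03422   0.05679    0.3174    0.0179
  solve Keq expr → x = -9.9419e-04; check Q = 8.3150e-06

[B]_eq = 0.0179 M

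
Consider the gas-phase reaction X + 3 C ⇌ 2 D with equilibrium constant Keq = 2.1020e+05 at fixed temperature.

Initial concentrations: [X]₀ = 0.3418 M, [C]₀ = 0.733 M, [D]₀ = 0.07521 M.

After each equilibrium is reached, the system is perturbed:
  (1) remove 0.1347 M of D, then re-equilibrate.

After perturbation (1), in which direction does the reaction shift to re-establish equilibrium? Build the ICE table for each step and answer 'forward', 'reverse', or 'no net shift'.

Direction: forward

Q₀ = 0.04202 vs Keq = 2.1020e+05 ⇒ Q<K, forward
Step 1:
                    X           C           D
  Initial      0.3418       0.733     0.07521
  Change      -0.2364     -0.7092      0.4728
  Equil        0.1054     0.02384       0.548
  solve Keq expr → x = 0.2364; check Q = 2.1020e+05
Then remove 0.1347 M of D.
Step 2:
                    X           C           D
  Initial      0.1054     0.02384      0.4133
  Change    -0.001307   -0.003922    0.002614
  Equil        0.1041     0.01992      0.4159
  solve Keq expr → x = 0.001307; check Q = 2.1020e+05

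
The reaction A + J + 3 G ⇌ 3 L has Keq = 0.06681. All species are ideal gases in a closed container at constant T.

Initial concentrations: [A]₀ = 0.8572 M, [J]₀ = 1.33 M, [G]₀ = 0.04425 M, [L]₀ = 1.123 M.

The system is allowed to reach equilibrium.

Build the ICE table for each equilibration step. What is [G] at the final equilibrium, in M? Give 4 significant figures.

Q₀ = 1.4337e+04 vs Keq = 0.06681 ⇒ Q>K, reverse
Step 1:
                  A         J         G         L
  Initial    0.8572      1.33   0.04425     1.123
  Change     0.2467    0.2467    0.7401   -0.7401
  Equil       1.104     1.577    0.7844    0.3829
  solve Keq expr → x = -0.2467; check Q = 0.06681

[G]_eq = 0.7844 M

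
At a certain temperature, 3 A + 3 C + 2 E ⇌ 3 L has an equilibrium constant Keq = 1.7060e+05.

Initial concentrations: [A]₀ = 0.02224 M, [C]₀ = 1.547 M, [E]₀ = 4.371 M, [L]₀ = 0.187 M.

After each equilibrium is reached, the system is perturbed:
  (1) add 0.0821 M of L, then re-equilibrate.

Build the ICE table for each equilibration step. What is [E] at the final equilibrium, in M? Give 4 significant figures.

Q₀ = 8.404 vs Keq = 1.7060e+05 ⇒ Q<K, forward
Step 1:
                    A           C           E           L
  init        0.02224       1.547       4.371       0.187
  Δ          -0.02132    -0.02132    -0.01421     0.02132
  eq       9.2290e-04       1.526       4.357      0.2083
  solve Keq expr → x = 0.007106; check Q = 1.7060e+05
Then add 0.0821 M of L.
Step 2:
                    A           C           E           L
  init     9.2290e-04       1.526       4.357      0.2904
  Δ        3.6177e-04  3.6177e-04  2.4118e-04 -3.6177e-04
  eq         0.001285       1.526       4.357      0.2901
  solve Keq expr → x = -1.2059e-04; check Q = 1.7060e+05

[E]_eq = 4.357 M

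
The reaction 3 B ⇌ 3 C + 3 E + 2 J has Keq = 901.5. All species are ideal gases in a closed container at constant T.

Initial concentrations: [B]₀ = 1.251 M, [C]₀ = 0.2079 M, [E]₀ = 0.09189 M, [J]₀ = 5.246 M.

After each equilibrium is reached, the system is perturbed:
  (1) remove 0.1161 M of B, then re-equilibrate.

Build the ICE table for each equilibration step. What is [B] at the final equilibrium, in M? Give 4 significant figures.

[B]_eq = 0.3137 M

Q₀ = 9.8006e-05 vs Keq = 901.5 ⇒ Q<K, forward
Step 1:
                  B         C         E         J
  init        1.251    0.2079   0.09189     5.246
  Δ         -0.8895    0.8895    0.8895     0.593
  eq         0.3615     1.097    0.9814     5.839
  solve Keq expr → x = 0.2965; check Q = 901.5
Then remove 0.1161 M of B.
Step 2:
                  B         C         E         J
  init       0.2454     1.097    0.9814     5.839
  Δ         0.06834  -0.06834  -0.06834  -0.04556
  eq         0.3137     1.029     0.913     5.793
  solve Keq expr → x = -0.02278; check Q = 901.5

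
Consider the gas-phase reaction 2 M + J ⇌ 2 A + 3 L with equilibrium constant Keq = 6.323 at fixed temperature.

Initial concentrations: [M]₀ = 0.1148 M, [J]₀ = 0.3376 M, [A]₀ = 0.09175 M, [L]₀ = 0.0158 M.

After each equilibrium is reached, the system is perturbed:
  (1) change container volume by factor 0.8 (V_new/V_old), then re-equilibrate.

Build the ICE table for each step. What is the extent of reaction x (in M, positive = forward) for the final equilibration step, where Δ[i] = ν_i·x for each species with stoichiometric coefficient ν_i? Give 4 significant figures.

x = -0.00131 M

Q₀ = 7.4627e-06 vs Keq = 6.323 ⇒ Q<K, forward
Step 1:
                  M         J         A         L
  init       0.1148    0.3376   0.09175    0.0158
  Δ         -0.1044  -0.05218    0.1044    0.1565
  eq        0.01044    0.2854    0.1961    0.1723
  solve Keq expr → x = 0.05218; check Q = 6.323
Then change container volume by factor 0.8 (V_new/V_old).
Step 2:
                  M         J         A         L
  init      0.01305    0.3568    0.2451    0.2154
  Δ        0.002621   0.00131 -0.002621 -0.003931
  eq        0.01567    0.3581    0.2425    0.2115
  solve Keq expr → x = -0.00131; check Q = 6.323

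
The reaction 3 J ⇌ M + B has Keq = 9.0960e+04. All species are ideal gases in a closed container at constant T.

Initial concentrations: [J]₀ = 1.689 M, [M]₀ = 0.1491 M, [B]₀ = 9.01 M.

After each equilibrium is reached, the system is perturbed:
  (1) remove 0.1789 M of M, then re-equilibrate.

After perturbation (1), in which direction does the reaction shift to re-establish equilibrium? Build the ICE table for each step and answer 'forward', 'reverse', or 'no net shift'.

Direction: forward

Q₀ = 0.2788 vs Keq = 9.0960e+04 ⇒ Q<K, forward
Step 1:
                    J           M           B
  init          1.689      0.1491        9.01
  Δ            -1.647       0.549       0.549
  eq          0.04186      0.6981       9.559
  solve Keq expr → x = 0.549; check Q = 9.0960e+04
Then remove 0.1789 M of M.
Step 2:
                    J           M           B
  init        0.04186      0.5192       9.559
  Δ         -0.003901      0.0013      0.0013
  eq          0.03796      0.5205        9.56
  solve Keq expr → x = 0.0013; check Q = 9.0960e+04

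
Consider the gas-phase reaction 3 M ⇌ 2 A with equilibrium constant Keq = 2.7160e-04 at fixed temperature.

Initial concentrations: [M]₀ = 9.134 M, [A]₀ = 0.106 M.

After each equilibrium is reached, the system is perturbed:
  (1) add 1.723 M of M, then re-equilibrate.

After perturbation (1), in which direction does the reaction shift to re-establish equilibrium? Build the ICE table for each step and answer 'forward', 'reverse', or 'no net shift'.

Q₀ = 1.4744e-05 vs Keq = 2.7160e-04 ⇒ Q<K, forward
Step 1:
                   M          A
  I            9.134      0.106
  C          -0.4713     0.3142
  E            8.663     0.4202
  solve Keq expr → x = 0.1571; check Q = 2.7160e-04
Then add 1.723 M of M.
Step 2:
                   M          A
  I            10.39     0.4202
  C          -0.1761     0.1174
  E            10.21     0.5376
  solve Keq expr → x = 0.05872; check Q = 2.7160e-04

Direction: forward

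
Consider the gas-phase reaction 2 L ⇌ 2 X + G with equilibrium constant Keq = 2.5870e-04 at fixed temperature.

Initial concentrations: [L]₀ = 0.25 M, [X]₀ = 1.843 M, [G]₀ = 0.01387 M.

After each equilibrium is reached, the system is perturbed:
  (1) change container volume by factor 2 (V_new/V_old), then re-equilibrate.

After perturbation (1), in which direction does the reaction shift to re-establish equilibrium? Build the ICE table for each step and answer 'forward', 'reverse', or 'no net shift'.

Direction: forward

Q₀ = 0.7538 vs Keq = 2.5870e-04 ⇒ Q>K, reverse
Step 1:
                  L         X         G
  Initial      0.25     1.843   0.01387
  Change    0.02773  -0.02773  -0.01386
  Equil      0.2777     1.815 6.0555e-06
  solve Keq expr → x = -0.01386; check Q = 2.5870e-04
Then change container volume by factor 2 (V_new/V_old).
Step 2:
                  L         X         G
  Initial    0.1389    0.9076 3.0278e-06
  Change  -6.0543e-06 6.0543e-06 3.0272e-06
  Equil      0.1389    0.9076 6.0549e-06
  solve Keq expr → x = 3.0272e-06; check Q = 2.5870e-04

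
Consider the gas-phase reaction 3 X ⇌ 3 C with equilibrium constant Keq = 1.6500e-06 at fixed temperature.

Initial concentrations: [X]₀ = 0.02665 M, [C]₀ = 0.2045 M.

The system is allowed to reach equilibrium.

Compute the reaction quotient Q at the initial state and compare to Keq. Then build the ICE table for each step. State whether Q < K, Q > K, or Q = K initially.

Q₀ = 451.8; Q > K (proceeds reverse)

Q₀ = 451.8 vs Keq = 1.6500e-06 ⇒ Q>K, reverse
Step 1:
                  X         C
  I         0.02665    0.2045
  C          0.2018   -0.2018
  E          0.2285    0.0027
  solve Keq expr → x = -0.06727; check Q = 1.6500e-06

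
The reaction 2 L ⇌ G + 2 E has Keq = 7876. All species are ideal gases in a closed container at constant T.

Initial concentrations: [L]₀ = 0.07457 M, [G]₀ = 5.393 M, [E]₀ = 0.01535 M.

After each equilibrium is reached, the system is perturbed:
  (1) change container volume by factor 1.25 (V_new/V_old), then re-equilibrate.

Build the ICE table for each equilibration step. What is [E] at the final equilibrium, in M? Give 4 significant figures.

[E]_eq = 0.07029 M

Q₀ = 0.2285 vs Keq = 7876 ⇒ Q<K, forward
Step 1:
                  L         G         E
  init      0.07457     5.393   0.01535
  Δ        -0.07227   0.03613   0.07227
  eq         0.0023     5.429   0.08762
  solve Keq expr → x = 0.03613; check Q = 7876
Then change container volume by factor 1.25 (V_new/V_old).
Step 2:
                  L         G         E
  init      0.00184     4.343    0.0701
  Δ       -1.8982e-04 9.4908e-05 1.8982e-04
  eq       0.001651     4.343   0.07029
  solve Keq expr → x = 9.4908e-05; check Q = 7876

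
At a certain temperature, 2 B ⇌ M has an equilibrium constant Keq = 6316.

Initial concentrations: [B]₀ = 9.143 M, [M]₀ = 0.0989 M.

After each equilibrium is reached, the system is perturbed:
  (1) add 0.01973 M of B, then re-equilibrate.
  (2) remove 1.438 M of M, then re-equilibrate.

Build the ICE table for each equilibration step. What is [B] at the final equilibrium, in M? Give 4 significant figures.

[B]_eq = 0.02262 M

Q₀ = 0.001183 vs Keq = 6316 ⇒ Q<K, forward
Step 1:
                    B           M
  init          9.143      0.0989
  Δ            -9.116       4.558
  eq          0.02715       4.657
  solve Keq expr → x = 4.558; check Q = 6316
Then add 0.01973 M of B.
Step 2:
                    B           M
  init        0.04688       4.657
  Δ           -0.0197    0.009851
  eq          0.02718       4.667
  solve Keq expr → x = 0.009851; check Q = 6316
Then remove 1.438 M of M.
Step 3:
                    B           M
  init        0.02718       3.229
  Δ         -0.004565    0.002282
  eq          0.02262       3.231
  solve Keq expr → x = 0.002282; check Q = 6316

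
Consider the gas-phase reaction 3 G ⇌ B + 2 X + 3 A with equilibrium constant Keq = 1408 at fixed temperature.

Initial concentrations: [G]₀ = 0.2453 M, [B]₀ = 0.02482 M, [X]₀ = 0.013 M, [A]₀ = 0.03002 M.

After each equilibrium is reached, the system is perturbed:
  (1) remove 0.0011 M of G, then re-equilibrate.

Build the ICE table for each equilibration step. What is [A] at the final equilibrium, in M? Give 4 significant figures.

[A]_eq = 0.2707 M

Q₀ = 7.6883e-09 vs Keq = 1408 ⇒ Q<K, forward
Step 1:
                  G         B         X         A
  Initial    0.2453   0.02482     0.013   0.03002
  Change    -0.2417   0.08058    0.1612    0.2417
  Equil    0.003572    0.1054    0.1742    0.2717
  solve Keq expr → x = 0.08058; check Q = 1408
Then remove 0.0011 M of G.
Step 2:
                  G         B         X         A
  Initial  0.002472    0.1054    0.1742    0.2717
  Change   0.001072 -3.5738e-04 -7.1477e-04 -0.001072
  Equil    0.003544     0.105    0.1734    0.2707
  solve Keq expr → x = -3.5738e-04; check Q = 1408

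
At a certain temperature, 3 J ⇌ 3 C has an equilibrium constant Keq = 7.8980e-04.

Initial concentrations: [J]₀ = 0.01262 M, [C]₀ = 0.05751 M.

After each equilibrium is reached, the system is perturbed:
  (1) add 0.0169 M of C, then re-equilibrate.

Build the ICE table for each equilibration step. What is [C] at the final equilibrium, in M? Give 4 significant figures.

Q₀ = 94.64 vs Keq = 7.8980e-04 ⇒ Q>K, reverse
Step 1:
                    J           C
  init        0.01262     0.05751
  Δ           0.05158    -0.05158
  eq           0.0642    0.005934
  solve Keq expr → x = -0.01719; check Q = 7.8980e-04
Then add 0.0169 M of C.
Step 2:
                    J           C
  init         0.0642     0.02283
  Δ           0.01547    -0.01547
  eq          0.07967    0.007364
  solve Keq expr → x = -0.005157; check Q = 7.8980e-04

[C]_eq = 0.007364 M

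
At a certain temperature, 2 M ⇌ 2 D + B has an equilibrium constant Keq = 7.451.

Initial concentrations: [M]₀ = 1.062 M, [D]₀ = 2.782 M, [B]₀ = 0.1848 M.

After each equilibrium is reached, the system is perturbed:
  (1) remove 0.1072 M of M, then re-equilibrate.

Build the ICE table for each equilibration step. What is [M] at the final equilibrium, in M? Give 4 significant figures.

[M]_eq = 0.6539 M

Q₀ = 1.268 vs Keq = 7.451 ⇒ Q<K, forward
Step 1:
                    M           D           B
  init          1.062       2.782      0.1848
  Δ            -0.364       0.364       0.182
  eq            0.698       3.146      0.3668
  solve Keq expr → x = 0.182; check Q = 7.451
Then remove 0.1072 M of M.
Step 2:
                    M           D           B
  init         0.5908       3.146      0.3668
  Δ           0.06311    -0.06311    -0.03156
  eq           0.6539       3.083      0.3352
  solve Keq expr → x = -0.03156; check Q = 7.451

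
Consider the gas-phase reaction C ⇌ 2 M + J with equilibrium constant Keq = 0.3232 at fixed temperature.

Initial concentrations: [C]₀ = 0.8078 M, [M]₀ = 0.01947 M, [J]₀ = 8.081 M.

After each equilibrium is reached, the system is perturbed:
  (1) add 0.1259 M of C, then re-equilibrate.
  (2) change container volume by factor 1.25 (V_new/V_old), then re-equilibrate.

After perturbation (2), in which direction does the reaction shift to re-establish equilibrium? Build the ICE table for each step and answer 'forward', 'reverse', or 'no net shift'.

Direction: forward

Q₀ = 0.003792 vs Keq = 0.3232 ⇒ Q<K, forward
Step 1:
                  C         M         J
  I          0.8078   0.01947     8.081
  C        -0.07544    0.1509   0.07544
  E          0.7324    0.1704     8.156
  solve Keq expr → x = 0.07544; check Q = 0.3232
Then add 0.1259 M of C.
Step 2:
                  C         M         J
  I          0.8583    0.1704     8.156
  C       -0.006637   0.01327  0.006637
  E          0.8516    0.1836     8.163
  solve Keq expr → x = 0.006637; check Q = 0.3232
Then change container volume by factor 1.25 (V_new/V_old).
Step 3:
                  C         M         J
  I          0.6813    0.1469      6.53
  C        -0.01709   0.03417   0.01709
  E          0.6642    0.1811     6.548
  solve Keq expr → x = 0.01709; check Q = 0.3232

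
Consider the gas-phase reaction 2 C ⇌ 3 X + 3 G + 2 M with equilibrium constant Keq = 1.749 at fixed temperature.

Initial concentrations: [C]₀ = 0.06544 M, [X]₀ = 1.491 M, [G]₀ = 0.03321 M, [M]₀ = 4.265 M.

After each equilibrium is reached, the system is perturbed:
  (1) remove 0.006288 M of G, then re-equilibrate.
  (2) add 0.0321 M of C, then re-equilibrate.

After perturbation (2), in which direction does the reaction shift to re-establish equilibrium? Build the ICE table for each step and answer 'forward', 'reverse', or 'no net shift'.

Direction: forward

Q₀ = 0.5157 vs Keq = 1.749 ⇒ Q<K, forward
Step 1:
                  C         X         G         M
  init      0.06544     1.491   0.03321     4.265
  Δ       -0.008053   0.01208   0.01208  0.008053
  eq        0.05739     1.503   0.04529     4.273
  solve Keq expr → x = 0.004027; check Q = 1.749
Then remove 0.006288 M of G.
Step 2:
                  C         X         G         M
  init      0.05739     1.503     0.039     4.273
  Δ       -0.003021  0.004532  0.004532  0.003021
  eq        0.05437     1.508   0.04353     4.276
  solve Keq expr → x = 0.001511; check Q = 1.749
Then add 0.0321 M of C.
Step 3:
                  C         X         G         M
  init      0.08647     1.508   0.04353     4.276
  Δ       -0.007782   0.01167   0.01167  0.007782
  eq        0.07868     1.519   0.05521     4.284
  solve Keq expr → x = 0.003891; check Q = 1.749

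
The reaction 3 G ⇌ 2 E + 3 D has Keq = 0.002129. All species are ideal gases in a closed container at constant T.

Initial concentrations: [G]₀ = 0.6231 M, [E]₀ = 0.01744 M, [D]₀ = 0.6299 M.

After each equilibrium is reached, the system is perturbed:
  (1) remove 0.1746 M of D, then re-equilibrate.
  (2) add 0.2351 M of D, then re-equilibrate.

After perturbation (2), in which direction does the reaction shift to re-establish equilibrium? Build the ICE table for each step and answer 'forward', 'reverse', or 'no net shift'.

Direction: reverse

Q₀ = 3.1422e-04 vs Keq = 0.002129 ⇒ Q<K, forward
Step 1:
                  G         E         D
  init       0.6231   0.01744    0.6299
  Δ        -0.03219   0.02146   0.03219
  eq         0.5909    0.0389    0.6621
  solve Keq expr → x = 0.01073; check Q = 0.002129
Then remove 0.1746 M of D.
Step 2:
                  G         E         D
  init       0.5909    0.0389    0.4875
  Δ         -0.0229   0.01527    0.0229
  eq          0.568   0.05417    0.5104
  solve Keq expr → x = 0.007633; check Q = 0.002129
Then add 0.2351 M of D.
Step 3:
                  G         E         D
  init        0.568   0.05417    0.7455
  Δ         0.02869  -0.01913  -0.02869
  eq         0.5967   0.03504    0.7168
  solve Keq expr → x = -0.009563; check Q = 0.002129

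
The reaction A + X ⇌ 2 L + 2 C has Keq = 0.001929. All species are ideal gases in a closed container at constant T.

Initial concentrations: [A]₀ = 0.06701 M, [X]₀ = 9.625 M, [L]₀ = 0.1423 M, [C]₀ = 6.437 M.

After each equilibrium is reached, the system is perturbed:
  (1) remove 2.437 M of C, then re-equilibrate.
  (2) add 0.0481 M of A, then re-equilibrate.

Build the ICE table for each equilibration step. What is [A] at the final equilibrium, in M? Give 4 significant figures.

Q₀ = 1.301 vs Keq = 0.001929 ⇒ Q>K, reverse
Step 1:
                  A         X         L         C
  init      0.06701     9.625    0.1423     6.437
  Δ         0.06718   0.06718   -0.1344   -0.1344
  eq         0.1342     9.692  0.007947     6.303
  solve Keq expr → x = -0.06718; check Q = 0.001929
Then remove 2.437 M of C.
Step 2:
                  A         X         L         C
  init       0.1342     9.692  0.007947     3.866
  Δ       -0.002437 -0.002437  0.004874  0.004874
  eq         0.1317      9.69   0.01282     3.871
  solve Keq expr → x = 0.002437; check Q = 0.001929
Then add 0.0481 M of A.
Step 3:
                  A         X         L         C
  init       0.1798      9.69   0.01282     3.871
  Δ       -0.001053 -0.001053  0.002106  0.002106
  eq         0.1788     9.689   0.01493     3.873
  solve Keq expr → x = 0.001053; check Q = 0.001929

[A]_eq = 0.1788 M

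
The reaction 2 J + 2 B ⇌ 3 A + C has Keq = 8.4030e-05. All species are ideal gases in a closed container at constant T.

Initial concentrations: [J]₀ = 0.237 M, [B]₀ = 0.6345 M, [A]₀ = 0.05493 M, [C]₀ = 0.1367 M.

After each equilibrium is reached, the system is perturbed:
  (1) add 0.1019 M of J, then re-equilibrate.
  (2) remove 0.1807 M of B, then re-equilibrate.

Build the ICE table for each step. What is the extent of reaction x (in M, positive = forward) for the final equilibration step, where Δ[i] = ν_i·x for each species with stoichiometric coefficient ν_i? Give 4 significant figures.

x = -0.001959 M

Q₀ = 0.001002 vs Keq = 8.4030e-05 ⇒ Q>K, reverse
Step 1:
                   J          B          A          C
  I            0.237     0.6345    0.05493     0.1367
  C          0.01899    0.01899   -0.02849  -0.009496
  E            0.256     0.6535    0.02644     0.1272
  solve Keq expr → x = -0.009496; check Q = 8.4030e-05
Then add 0.1019 M of J.
Step 2:
                   J          B          A          C
  I           0.3579     0.6535    0.02644     0.1272
  C        -0.004042  -0.004042   0.006063   0.002021
  E           0.3539     0.6495     0.0325     0.1292
  solve Keq expr → x = 0.002021; check Q = 8.4030e-05
Then remove 0.1807 M of B.
Step 3:
                   J          B          A          C
  I           0.3539     0.4688     0.0325     0.1292
  C         0.003917   0.003917  -0.005876  -0.001959
  E           0.3578     0.4727    0.02663     0.1273
  solve Keq expr → x = -0.001959; check Q = 8.4030e-05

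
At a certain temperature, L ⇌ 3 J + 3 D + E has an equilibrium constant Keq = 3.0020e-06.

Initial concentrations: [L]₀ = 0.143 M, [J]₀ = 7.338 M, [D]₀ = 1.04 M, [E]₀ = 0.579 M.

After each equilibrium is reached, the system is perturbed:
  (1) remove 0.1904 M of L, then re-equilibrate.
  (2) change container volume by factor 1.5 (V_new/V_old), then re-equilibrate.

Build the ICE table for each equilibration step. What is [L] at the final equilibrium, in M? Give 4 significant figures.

[L]_eq = 0.1983 M

Q₀ = 1800 vs Keq = 3.0020e-06 ⇒ Q>K, reverse
Step 1:
                    L           J           D           E
  init          0.143       7.338        1.04       0.579
  Δ            0.3457      -1.037      -1.037     -0.3457
  eq           0.4887       6.301    0.002929      0.2333
  solve Keq expr → x = -0.3457; check Q = 3.0020e-06
Then remove 0.1904 M of L.
Step 2:
                    L           J           D           E
  init         0.2983       6.301    0.002929      0.2333
  Δ        1.4778e-04 -4.4335e-04 -4.4335e-04 -1.4778e-04
  eq           0.2984         6.3    0.002486      0.2332
  solve Keq expr → x = -1.4778e-04; check Q = 3.0020e-06
Then change container volume by factor 1.5 (V_new/V_old).
Step 3:
                    L           J           D           E
  init          0.199         4.2    0.001657      0.1554
  Δ       -6.8668e-04     0.00206     0.00206  6.8668e-04
  eq           0.1983       4.202    0.003717      0.1561
  solve Keq expr → x = 6.8668e-04; check Q = 3.0020e-06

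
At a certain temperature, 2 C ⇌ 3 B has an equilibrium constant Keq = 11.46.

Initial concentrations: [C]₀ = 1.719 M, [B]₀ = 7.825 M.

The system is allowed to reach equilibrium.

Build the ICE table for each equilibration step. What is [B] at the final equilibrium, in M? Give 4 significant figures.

Q₀ = 162.1 vs Keq = 11.46 ⇒ Q>K, reverse
Step 1:
                   C          B
  I            1.719      7.825
  C            1.763     -2.645
  E            3.482       5.18
  solve Keq expr → x = -0.8817; check Q = 11.46

[B]_eq = 5.18 M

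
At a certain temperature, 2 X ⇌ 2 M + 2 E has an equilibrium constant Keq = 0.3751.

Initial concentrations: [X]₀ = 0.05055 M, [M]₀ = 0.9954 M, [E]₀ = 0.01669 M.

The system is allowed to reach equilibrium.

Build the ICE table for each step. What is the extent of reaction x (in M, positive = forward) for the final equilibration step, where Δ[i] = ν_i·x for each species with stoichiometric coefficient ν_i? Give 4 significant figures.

x = 0.004392 M

Q₀ = 0.108 vs Keq = 0.3751 ⇒ Q<K, forward
Step 1:
                    X           M           E
  I           0.05055      0.9954     0.01669
  C         -0.008783    0.008783    0.008783
  E           0.04177       1.004     0.02547
  solve Keq expr → x = 0.004392; check Q = 0.3751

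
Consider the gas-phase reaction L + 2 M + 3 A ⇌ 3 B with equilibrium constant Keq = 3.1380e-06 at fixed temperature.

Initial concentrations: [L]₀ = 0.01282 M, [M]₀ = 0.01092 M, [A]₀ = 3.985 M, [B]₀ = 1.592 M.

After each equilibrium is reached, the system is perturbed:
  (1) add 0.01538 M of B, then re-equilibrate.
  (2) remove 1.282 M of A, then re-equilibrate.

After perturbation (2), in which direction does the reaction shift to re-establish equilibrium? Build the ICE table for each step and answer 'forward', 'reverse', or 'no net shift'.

Q₀ = 4.1707e+04 vs Keq = 3.1380e-06 ⇒ Q>K, reverse
Step 1:
                  L         M         A         B
  Initial   0.01282   0.01092     3.985     1.592
  Change     0.5086     1.017     1.526    -1.526
  Equil      0.5214     1.028     5.511   0.06615
  solve Keq expr → x = -0.5086; check Q = 3.1380e-06
Then add 0.01538 M of B.
Step 2:
                  L         M         A         B
  Initial    0.5214     1.028     5.511   0.08153
  Change    0.00486  0.009721   0.01458  -0.01458
  Equil      0.5263     1.038     5.525   0.06695
  solve Keq expr → x = -0.00486; check Q = 3.1380e-06
Then remove 1.282 M of A.
Step 3:
                  L         M         A         B
  Initial    0.5263     1.038     4.243   0.06695
  Change   0.004954  0.009909   0.01486  -0.01486
  Equil      0.5313     1.048     4.258   0.05209
  solve Keq expr → x = -0.004954; check Q = 3.1380e-06

Direction: reverse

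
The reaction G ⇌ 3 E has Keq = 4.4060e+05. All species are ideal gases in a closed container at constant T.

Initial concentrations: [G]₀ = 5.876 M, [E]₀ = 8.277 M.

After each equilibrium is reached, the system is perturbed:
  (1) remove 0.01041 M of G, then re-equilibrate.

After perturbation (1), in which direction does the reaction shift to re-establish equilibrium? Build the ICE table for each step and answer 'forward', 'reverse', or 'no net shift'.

Q₀ = 96.5 vs Keq = 4.4060e+05 ⇒ Q<K, forward
Step 1:
                   G          E
  init         5.876      8.277
  Δ           -5.837      17.51
  eq         0.03892      25.79
  solve Keq expr → x = 5.837; check Q = 4.4060e+05
Then remove 0.01041 M of G.
Step 2:
                   G          E
  init       0.02851      25.79
  Δ          0.01027   -0.03081
  eq         0.03878      25.76
  solve Keq expr → x = -0.01027; check Q = 4.4060e+05

Direction: reverse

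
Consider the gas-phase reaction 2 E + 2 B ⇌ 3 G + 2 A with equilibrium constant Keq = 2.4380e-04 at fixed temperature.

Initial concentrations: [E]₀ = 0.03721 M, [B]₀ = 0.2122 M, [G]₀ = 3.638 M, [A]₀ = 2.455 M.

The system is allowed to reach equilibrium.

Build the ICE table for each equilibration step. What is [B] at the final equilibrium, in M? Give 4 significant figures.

[B]_eq = 2.363 M

Q₀ = 4.6546e+06 vs Keq = 2.4380e-04 ⇒ Q>K, reverse
Step 1:
                  E         B         G         A
  init      0.03721    0.2122     3.638     2.455
  Δ            2.15      2.15    -3.226     -2.15
  eq          2.188     2.363    0.4125    0.3046
  solve Keq expr → x = -1.075; check Q = 2.4380e-04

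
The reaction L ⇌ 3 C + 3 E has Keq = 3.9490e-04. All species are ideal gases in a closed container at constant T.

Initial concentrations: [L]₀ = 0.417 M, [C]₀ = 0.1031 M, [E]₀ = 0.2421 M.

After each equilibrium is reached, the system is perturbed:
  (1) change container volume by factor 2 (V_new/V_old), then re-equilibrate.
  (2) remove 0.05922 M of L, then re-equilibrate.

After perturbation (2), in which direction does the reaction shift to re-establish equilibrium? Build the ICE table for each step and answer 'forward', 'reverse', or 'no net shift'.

Direction: reverse

Q₀ = 3.7293e-05 vs Keq = 3.9490e-04 ⇒ Q<K, forward
Step 1:
                   L          C          E
  I            0.417     0.1031     0.2421
  C         -0.02316    0.06949    0.06949
  E           0.3938     0.1726     0.3116
  solve Keq expr → x = 0.02316; check Q = 3.9490e-04
Then change container volume by factor 2 (V_new/V_old).
Step 2:
                   L          C          E
  I           0.1969     0.0863     0.1558
  C         -0.02779    0.08336    0.08336
  E           0.1691     0.1697     0.2392
  solve Keq expr → x = 0.02779; check Q = 3.9490e-04
Then remove 0.05922 M of L.
Step 3:
                   L          C          E
  I           0.1099     0.1697     0.2392
  C         0.004196   -0.01259   -0.01259
  E           0.1141     0.1571     0.2266
  solve Keq expr → x = -0.004196; check Q = 3.9490e-04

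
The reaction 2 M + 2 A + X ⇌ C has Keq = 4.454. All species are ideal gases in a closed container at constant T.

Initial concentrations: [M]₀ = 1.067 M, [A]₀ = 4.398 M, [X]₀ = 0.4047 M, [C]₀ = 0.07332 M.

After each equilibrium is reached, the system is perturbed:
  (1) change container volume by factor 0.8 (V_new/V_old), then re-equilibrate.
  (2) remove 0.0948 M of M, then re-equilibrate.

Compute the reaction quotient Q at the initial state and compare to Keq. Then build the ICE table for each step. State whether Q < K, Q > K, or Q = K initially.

Q₀ = 0.008227; Q < K (proceeds forward)

Q₀ = 0.008227 vs Keq = 4.454 ⇒ Q<K, forward
Step 1:
                  M         A         X         C
  I           1.067     4.398    0.4047   0.07332
  C         -0.7035   -0.7035   -0.3518    0.3518
  E          0.3635     3.694   0.05293    0.4251
  solve Keq expr → x = 0.3518; check Q = 4.454
Then change container volume by factor 0.8 (V_new/V_old).
Step 2:
                  M         A         X         C
  I          0.4543     4.618   0.06616    0.5314
  C        -0.05618  -0.05618  -0.02809   0.02809
  E          0.3981     4.562   0.03807    0.5595
  solve Keq expr → x = 0.02809; check Q = 4.454
Then remove 0.0948 M of M.
Step 3:
                  M         A         X         C
  I          0.3033     4.562   0.03807    0.5595
  C         0.02898   0.02898   0.01449  -0.01449
  E          0.3323     4.591   0.05256     0.545
  solve Keq expr → x = -0.01449; check Q = 4.454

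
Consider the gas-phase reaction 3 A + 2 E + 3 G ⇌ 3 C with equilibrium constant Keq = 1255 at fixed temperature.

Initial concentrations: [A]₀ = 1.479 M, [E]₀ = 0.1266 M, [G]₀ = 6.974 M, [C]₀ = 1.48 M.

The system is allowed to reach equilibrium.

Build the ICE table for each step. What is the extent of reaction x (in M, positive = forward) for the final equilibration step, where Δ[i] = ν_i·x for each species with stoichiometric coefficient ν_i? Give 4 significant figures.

Q₀ = 0.1843 vs Keq = 1255 ⇒ Q<K, forward
Step 1:
                   A          E          G          C
  init         1.479     0.1266      6.974       1.48
  Δ          -0.1864    -0.1243    -0.1864     0.1864
  eq           1.293   0.002337      6.788      1.666
  solve Keq expr → x = 0.06213; check Q = 1255

x = 0.06213 M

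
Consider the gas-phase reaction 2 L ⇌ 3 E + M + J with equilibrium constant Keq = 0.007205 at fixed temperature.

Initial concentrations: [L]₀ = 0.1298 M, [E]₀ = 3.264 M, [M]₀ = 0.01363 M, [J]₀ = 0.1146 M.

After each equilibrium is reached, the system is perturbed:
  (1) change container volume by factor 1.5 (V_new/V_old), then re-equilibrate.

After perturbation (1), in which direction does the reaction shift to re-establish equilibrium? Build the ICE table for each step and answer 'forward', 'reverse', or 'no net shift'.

Direction: forward

Q₀ = 3.224 vs Keq = 0.007205 ⇒ Q>K, reverse
Step 1:
                  L         E         M         J
  Initial    0.1298     3.264   0.01363    0.1146
  Change    0.02716  -0.04073  -0.01358  -0.01358
  Equil       0.157     3.223 5.2466e-05     0.101
  solve Keq expr → x = -0.01358; check Q = 0.007205
Then change container volume by factor 1.5 (V_new/V_old).
Step 2:
                  L         E         M         J
  Initial    0.1046     2.149 3.4977e-05   0.06735
  Change  -1.6503e-04 2.4754e-04 8.2514e-05 8.2514e-05
  Equil      0.1045     2.149 1.1749e-04   0.06743
  solve Keq expr → x = 8.2514e-05; check Q = 0.007205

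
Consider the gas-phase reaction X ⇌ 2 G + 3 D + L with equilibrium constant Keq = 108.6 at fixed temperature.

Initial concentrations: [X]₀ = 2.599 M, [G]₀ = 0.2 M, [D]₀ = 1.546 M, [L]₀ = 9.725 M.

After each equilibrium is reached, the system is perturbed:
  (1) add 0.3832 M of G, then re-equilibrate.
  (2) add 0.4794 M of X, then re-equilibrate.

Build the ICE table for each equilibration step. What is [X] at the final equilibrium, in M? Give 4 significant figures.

Q₀ = 0.5531 vs Keq = 108.6 ⇒ Q<K, forward
Step 1:
                    X           G           D           L
  init          2.599         0.2       1.546       9.725
  Δ           -0.4168      0.8337        1.25      0.4168
  eq            2.182       1.034       2.796       10.14
  solve Keq expr → x = 0.4168; check Q = 108.6
Then add 0.3832 M of G.
Step 2:
                    X           G           D           L
  init          2.182       1.417       2.796       10.14
  Δ           0.09068     -0.1814      -0.272    -0.09068
  eq            2.273       1.235       2.524       10.05
  solve Keq expr → x = -0.09068; check Q = 108.6
Then add 0.4794 M of X.
Step 3:
                    X           G           D           L
  init          2.752       1.235       2.524       10.05
  Δ          -0.02679     0.05358     0.08038     0.02679
  eq            2.725       1.289       2.605       10.08
  solve Keq expr → x = 0.02679; check Q = 108.6

[X]_eq = 2.725 M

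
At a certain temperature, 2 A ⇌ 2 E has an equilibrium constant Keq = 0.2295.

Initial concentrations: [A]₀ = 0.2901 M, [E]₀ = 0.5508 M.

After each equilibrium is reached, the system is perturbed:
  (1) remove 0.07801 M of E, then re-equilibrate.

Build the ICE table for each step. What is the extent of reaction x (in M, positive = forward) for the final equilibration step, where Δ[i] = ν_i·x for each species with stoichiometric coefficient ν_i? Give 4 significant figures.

Q₀ = 3.605 vs Keq = 0.2295 ⇒ Q>K, reverse
Step 1:
                    A           E
  init         0.2901      0.5508
  Δ            0.2784     -0.2784
  eq           0.5685      0.2724
  solve Keq expr → x = -0.1392; check Q = 0.2295
Then remove 0.07801 M of E.
Step 2:
                    A           E
  init         0.5685      0.1944
  Δ          -0.05274     0.05274
  eq           0.5158      0.2471
  solve Keq expr → x = 0.02637; check Q = 0.2295

x = 0.02637 M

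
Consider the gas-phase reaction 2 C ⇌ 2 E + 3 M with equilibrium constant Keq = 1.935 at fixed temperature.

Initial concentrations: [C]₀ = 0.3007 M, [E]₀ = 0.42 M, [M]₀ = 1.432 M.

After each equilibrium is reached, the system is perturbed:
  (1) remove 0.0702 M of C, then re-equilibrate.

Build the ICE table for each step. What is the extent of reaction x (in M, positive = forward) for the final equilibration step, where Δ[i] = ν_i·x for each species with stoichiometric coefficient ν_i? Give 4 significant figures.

Q₀ = 5.729 vs Keq = 1.935 ⇒ Q>K, reverse
Step 1:
                  C         E         M
  init       0.3007      0.42     1.432
  Δ         0.07508  -0.07508   -0.1126
  eq         0.3758    0.3449     1.319
  solve Keq expr → x = -0.03754; check Q = 1.935
Then remove 0.0702 M of C.
Step 2:
                  C         E         M
  init       0.3056    0.3449     1.319
  Δ         0.02622  -0.02622  -0.03933
  eq         0.3318    0.3187      1.28
  solve Keq expr → x = -0.01311; check Q = 1.935

x = -0.01311 M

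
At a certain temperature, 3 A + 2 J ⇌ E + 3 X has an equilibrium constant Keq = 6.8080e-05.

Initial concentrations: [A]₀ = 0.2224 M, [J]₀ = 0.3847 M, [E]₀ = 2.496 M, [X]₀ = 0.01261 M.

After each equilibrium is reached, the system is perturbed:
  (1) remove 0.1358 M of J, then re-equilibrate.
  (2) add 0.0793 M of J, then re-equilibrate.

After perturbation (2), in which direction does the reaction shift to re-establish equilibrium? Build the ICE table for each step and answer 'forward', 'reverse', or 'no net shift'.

Q₀ = 0.003074 vs Keq = 6.8080e-05 ⇒ Q>K, reverse
Step 1:
                  A         J         E         X
  Initial    0.2224    0.3847     2.496   0.01261
  Change   0.008888  0.005925 -0.002963 -0.008888
  Equil      0.2313    0.3906     2.493  0.003722
  solve Keq expr → x = -0.002963; check Q = 6.8080e-05
Then remove 0.1358 M of J.
Step 2:
                  A         J         E         X
  Initial    0.2313    0.2548     2.493  0.003722
  Change  9.0681e-04 6.0454e-04 -3.0227e-04 -9.0681e-04
  Equil      0.2322    0.2554     2.493  0.002815
  solve Keq expr → x = -3.0227e-04; check Q = 6.8080e-05
Then add 0.0793 M of J.
Step 3:
                  A         J         E         X
  Initial    0.2322    0.3347     2.493  0.002815
  Change  -5.4558e-04 -3.6372e-04 1.8186e-04 5.4558e-04
  Equil      0.2316    0.3344     2.493  0.003361
  solve Keq expr → x = 1.8186e-04; check Q = 6.8080e-05

Direction: forward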